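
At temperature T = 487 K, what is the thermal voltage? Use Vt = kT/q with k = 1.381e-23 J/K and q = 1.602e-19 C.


Step 1: kT = 1.381e-23 * 487 = 6.72547e-21 J
Step 2: Vt = kT/q = 6.72547e-21 / 1.602e-19
Step 3: Vt = 0.04198 V

0.04198


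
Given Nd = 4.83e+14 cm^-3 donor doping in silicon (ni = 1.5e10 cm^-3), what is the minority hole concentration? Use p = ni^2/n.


Step 1: Since Nd >> ni, n ≈ Nd = 4.83e+14 cm^-3
Step 2: p = ni^2 / n = (1.5e10)^2 / 4.83e+14
Step 3: p = 2.25e20 / 4.83e+14 = 4.66e+05 cm^-3

4.66e+05


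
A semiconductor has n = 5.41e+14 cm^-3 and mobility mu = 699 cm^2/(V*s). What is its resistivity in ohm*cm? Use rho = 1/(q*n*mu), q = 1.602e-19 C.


Step 1: sigma = q * n * mu = 1.602e-19 * 5.41e+14 * 699 = 6.05811e-02 S/cm
Step 2: rho = 1 / sigma = 1 / 6.05811e-02 = 16.51 ohm*cm

16.51


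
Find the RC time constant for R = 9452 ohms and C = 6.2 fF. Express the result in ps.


Step 1: tau = R * C
Step 2: tau = 9452 * 6.2 fF = 9452 * 6.2e-15 F
Step 3: tau = 5.86024e-11 s = 58.6024 ps

58.6024


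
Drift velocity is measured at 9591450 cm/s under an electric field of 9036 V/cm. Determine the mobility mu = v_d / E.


Step 1: mu = v_d / E
Step 2: mu = 9591450 / 9036
Step 3: mu = 1061.47 cm^2/(V*s)

1061.47


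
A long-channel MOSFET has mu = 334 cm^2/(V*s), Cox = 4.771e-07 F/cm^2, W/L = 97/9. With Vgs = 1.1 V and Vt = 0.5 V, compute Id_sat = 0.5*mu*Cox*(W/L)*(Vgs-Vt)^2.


Step 1: Overdrive voltage Vov = Vgs - Vt = 1.1 - 0.5 = 0.6 V
Step 2: W/L = 97/9 = 10.7778
Step 3: Id = 0.5 * 334 * 4.771e-07 * 10.7778 * 0.6^2
Step 4: Id = 3.09e-04 A

3.09e-04


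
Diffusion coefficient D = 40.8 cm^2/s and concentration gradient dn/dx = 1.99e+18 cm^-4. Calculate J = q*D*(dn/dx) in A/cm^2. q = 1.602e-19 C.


Step 1: J = q * D * (dn/dx)
Step 2: J = 1.602e-19 * 40.8 * 1.99e+18
Step 3: J = 1.30e+01 A/cm^2

1.30e+01


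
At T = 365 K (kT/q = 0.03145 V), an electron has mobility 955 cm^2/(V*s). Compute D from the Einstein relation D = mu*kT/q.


Step 1: D = mu * (kT/q)
Step 2: D = 955 * 0.03145
Step 3: D = 30.03 cm^2/s

30.03


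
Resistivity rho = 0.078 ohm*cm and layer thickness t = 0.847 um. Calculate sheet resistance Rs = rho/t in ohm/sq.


Step 1: Convert thickness to cm: t = 0.847 um = 8.4700e-05 cm
Step 2: Rs = rho / t = 0.078 / 8.4700e-05
Step 3: Rs = 920.9 ohm/sq

920.9


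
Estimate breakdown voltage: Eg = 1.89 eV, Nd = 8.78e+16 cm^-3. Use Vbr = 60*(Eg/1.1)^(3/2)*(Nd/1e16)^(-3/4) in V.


Step 1: Eg/1.1 = 1.89/1.1 = 1.718182
Step 2: (Eg/1.1)^1.5 = 1.718182^1.5 = 2.252183
Step 3: (Nd/1e16)^(-0.75) = (8.78)^(-0.75) = 0.196056
Step 4: Vbr = 60 * 2.252183 * 0.196056 = 26.5 V

26.5


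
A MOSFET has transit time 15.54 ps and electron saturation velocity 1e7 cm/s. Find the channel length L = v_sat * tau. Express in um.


Step 1: tau in seconds = 15.54 ps * 1e-12 = 1.5540e-11 s
Step 2: L = v_sat * tau = 1e7 * 1.5540e-11 = 1.5540e-04 cm
Step 3: L in um = 1.5540e-04 * 1e4 = 1.554 um

1.554


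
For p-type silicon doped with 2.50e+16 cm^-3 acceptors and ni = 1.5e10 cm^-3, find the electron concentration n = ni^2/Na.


Step 1: Majority hole concentration p ≈ Na = 2.50e+16 cm^-3
Step 2: n = ni^2 / Na = (1.5e10)^2 / 2.50e+16
Step 3: n = 9.00e+03 cm^-3

9.00e+03


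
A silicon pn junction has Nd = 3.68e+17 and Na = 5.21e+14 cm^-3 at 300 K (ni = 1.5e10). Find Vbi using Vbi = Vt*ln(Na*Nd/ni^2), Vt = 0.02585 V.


Step 1: Compute Na*Nd/ni^2 = 5.21e+14 * 3.68e+17 / (1.5e10)^2 = 8.5212e+11
Step 2: ln(8.5212e+11) = 27.4710
Step 3: Vbi = 0.02585 * 27.4710 = 0.71 V

0.71


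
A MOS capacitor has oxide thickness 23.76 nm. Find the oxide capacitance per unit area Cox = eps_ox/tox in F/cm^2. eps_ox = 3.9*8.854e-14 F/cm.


Step 1: eps_ox = 3.9 * 8.854e-14 = 3.45306e-13 F/cm
Step 2: tox in cm = 23.76 nm * 1e-7 = 2.3760e-06 cm
Step 3: Cox = 3.45306e-13 / 2.3760e-06 = 1.45e-07 F/cm^2

1.45e-07


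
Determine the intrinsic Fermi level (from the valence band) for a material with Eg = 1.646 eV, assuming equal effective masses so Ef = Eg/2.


Step 1: For an intrinsic semiconductor, the Fermi level sits at midgap.
Step 2: Ef = Eg / 2 = 1.646 / 2 = 0.823 eV

0.823


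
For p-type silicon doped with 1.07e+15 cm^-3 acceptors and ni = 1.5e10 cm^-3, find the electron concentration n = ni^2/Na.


Step 1: Majority hole concentration p ≈ Na = 1.07e+15 cm^-3
Step 2: n = ni^2 / Na = (1.5e10)^2 / 1.07e+15
Step 3: n = 2.10e+05 cm^-3

2.10e+05


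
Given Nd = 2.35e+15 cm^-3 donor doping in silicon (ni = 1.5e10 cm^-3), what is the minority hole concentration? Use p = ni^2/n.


Step 1: Since Nd >> ni, n ≈ Nd = 2.35e+15 cm^-3
Step 2: p = ni^2 / n = (1.5e10)^2 / 2.35e+15
Step 3: p = 2.25e20 / 2.35e+15 = 9.57e+04 cm^-3

9.57e+04


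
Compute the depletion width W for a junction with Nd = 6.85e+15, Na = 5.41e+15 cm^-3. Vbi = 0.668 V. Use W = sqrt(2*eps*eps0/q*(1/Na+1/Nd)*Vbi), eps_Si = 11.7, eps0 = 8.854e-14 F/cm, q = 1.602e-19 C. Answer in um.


Step 1: 1/Na + 1/Nd = 1/5.41e+15 + 1/6.85e+15 = 3.30828e-16
Step 2: 2*eps*eps0/q = 2*11.7*8.854e-14/1.602e-19 = 1.293281e+07
Step 3: W^2 = 1.293281e+07 * 3.30828e-16 * 0.668 = 2.85806e-09
Step 4: W = sqrt(2.85806e-09) = 5.346e-05 cm = 0.5346 um

0.5346


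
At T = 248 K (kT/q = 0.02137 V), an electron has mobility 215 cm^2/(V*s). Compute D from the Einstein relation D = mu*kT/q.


Step 1: D = mu * (kT/q)
Step 2: D = 215 * 0.02137
Step 3: D = 4.59 cm^2/s

4.59


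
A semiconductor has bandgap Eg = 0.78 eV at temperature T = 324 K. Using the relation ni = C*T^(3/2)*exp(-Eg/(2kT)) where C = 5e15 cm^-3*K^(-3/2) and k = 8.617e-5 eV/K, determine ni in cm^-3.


Step 1: Compute kT = 8.617e-5 * 324 = 0.02791908 eV
Step 2: Exponent = -Eg/(2kT) = -0.78/(2*0.02791908) = -13.96894
Step 3: T^(3/2) = 324^1.5 = 5832.00
Step 4: ni = 5e15 * 5832.00 * exp(-13.96894) = 2.50e+13 cm^-3

2.50e+13


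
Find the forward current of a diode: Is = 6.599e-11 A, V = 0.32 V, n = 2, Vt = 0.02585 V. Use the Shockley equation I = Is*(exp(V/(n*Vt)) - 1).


Step 1: V/(n*Vt) = 0.32/(2*0.02585) = 6.1896
Step 2: exp(6.1896) = 4.8765e+02
Step 3: I = 6.599e-11 * (4.8765e+02 - 1) = 3.21e-08 A

3.21e-08


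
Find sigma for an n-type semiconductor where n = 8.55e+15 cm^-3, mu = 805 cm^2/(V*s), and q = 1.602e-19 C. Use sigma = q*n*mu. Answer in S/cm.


Step 1: sigma = q * n * mu
Step 2: sigma = 1.602e-19 * 8.55e+15 * 805
Step 3: sigma = 1.103e+00 S/cm

1.103e+00


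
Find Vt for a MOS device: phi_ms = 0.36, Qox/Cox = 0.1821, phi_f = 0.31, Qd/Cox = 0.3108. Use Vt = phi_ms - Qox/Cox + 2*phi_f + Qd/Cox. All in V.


Step 1: Vt = phi_ms - Qox/Cox + 2*phi_f + Qd/Cox
Step 2: Vt = 0.36 - 0.1821 + 2*0.31 + 0.3108
Step 3: Vt = 0.36 - 0.1821 + 0.62 + 0.3108
Step 4: Vt = 1.1087 V

1.1087


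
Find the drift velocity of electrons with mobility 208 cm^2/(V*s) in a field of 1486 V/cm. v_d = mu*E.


Step 1: v_d = mu * E
Step 2: v_d = 208 * 1486 = 309088
Step 3: v_d = 3.09e+05 cm/s

3.09e+05


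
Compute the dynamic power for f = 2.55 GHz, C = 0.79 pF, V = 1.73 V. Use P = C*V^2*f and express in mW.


Step 1: V^2 = 1.73^2 = 2.9929 V^2
Step 2: P = C*V^2*f = 0.79e-12 F * 2.9929 * 2.55e9 Hz
Step 3: P = 6.02919705e-03 W
Step 4: P = 6.029 mW

6.029


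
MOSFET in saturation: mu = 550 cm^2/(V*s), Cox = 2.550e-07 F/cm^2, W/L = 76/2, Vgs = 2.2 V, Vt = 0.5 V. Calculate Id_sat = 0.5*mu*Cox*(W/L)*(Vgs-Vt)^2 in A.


Step 1: Overdrive voltage Vov = Vgs - Vt = 2.2 - 0.5 = 1.7 V
Step 2: W/L = 76/2 = 38
Step 3: Id = 0.5 * 550 * 2.550e-07 * 38 * 1.7^2
Step 4: Id = 7.70e-03 A

7.70e-03


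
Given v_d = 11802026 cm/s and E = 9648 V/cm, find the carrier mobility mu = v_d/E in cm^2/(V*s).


Step 1: mu = v_d / E
Step 2: mu = 11802026 / 9648
Step 3: mu = 1223.26 cm^2/(V*s)

1223.26


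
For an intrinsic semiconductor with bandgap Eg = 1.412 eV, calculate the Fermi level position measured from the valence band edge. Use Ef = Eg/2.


Step 1: For an intrinsic semiconductor, the Fermi level sits at midgap.
Step 2: Ef = Eg / 2 = 1.412 / 2 = 0.706 eV

0.706


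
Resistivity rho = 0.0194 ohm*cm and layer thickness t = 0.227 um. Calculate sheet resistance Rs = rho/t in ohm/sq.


Step 1: Convert thickness to cm: t = 0.227 um = 2.2700e-05 cm
Step 2: Rs = rho / t = 0.0194 / 2.2700e-05
Step 3: Rs = 854.6 ohm/sq

854.6


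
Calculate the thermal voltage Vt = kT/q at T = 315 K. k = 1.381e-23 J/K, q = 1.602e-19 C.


Step 1: kT = 1.381e-23 * 315 = 4.35015e-21 J
Step 2: Vt = kT/q = 4.35015e-21 / 1.602e-19
Step 3: Vt = 0.02715 V

0.02715


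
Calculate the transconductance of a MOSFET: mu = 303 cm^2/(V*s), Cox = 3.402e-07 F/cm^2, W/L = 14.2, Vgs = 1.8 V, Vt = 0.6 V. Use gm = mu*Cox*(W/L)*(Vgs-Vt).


Step 1: Vov = Vgs - Vt = 1.8 - 0.6 = 1.2 V
Step 2: gm = mu * Cox * (W/L) * Vov
Step 3: gm = 303 * 3.402e-07 * 14.2 * 1.2 = 1.76e-03 S

1.76e-03


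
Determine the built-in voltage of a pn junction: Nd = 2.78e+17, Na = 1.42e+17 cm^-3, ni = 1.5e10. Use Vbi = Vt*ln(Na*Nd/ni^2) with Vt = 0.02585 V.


Step 1: Compute Na*Nd/ni^2 = 1.42e+17 * 2.78e+17 / (1.5e10)^2 = 1.7545e+14
Step 2: ln(1.7545e+14) = 32.7984
Step 3: Vbi = 0.02585 * 32.7984 = 0.848 V

0.848


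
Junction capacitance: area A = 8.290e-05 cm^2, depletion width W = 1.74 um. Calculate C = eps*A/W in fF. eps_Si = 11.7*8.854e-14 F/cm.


Step 1: eps_Si = 11.7 * 8.854e-14 = 1.035918e-12 F/cm
Step 2: W in cm = 1.74 * 1e-4 = 1.74e-04 cm
Step 3: C = 1.035918e-12 * 8.290e-05 / 1.74e-04 = 4.935494e-13 F
Step 4: C = 493.55 fF

493.55


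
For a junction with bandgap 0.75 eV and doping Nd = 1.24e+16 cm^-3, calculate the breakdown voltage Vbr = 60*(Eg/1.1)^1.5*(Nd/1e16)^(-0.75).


Step 1: Eg/1.1 = 0.75/1.1 = 0.681818
Step 2: (Eg/1.1)^1.5 = 0.681818^1.5 = 0.562993
Step 3: (Nd/1e16)^(-0.75) = (1.24)^(-0.75) = 0.851008
Step 4: Vbr = 60 * 0.562993 * 0.851008 = 28.7 V

28.7


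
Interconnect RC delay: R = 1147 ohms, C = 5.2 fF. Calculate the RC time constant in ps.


Step 1: tau = R * C
Step 2: tau = 1147 * 5.2 fF = 1147 * 5.2e-15 F
Step 3: tau = 5.9644e-12 s = 5.9644 ps

5.9644


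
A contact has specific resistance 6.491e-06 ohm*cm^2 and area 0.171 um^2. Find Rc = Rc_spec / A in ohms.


Step 1: Convert area to cm^2: 0.171 um^2 = 1.7100e-09 cm^2
Step 2: Rc = Rc_spec / A = 6.491e-06 / 1.7100e-09
Step 3: Rc = 3.80e+03 ohms

3.80e+03


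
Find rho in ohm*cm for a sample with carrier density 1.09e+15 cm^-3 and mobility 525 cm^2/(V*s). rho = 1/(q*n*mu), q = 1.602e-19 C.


Step 1: sigma = q * n * mu = 1.602e-19 * 1.09e+15 * 525 = 9.16745e-02 S/cm
Step 2: rho = 1 / sigma = 1 / 9.16745e-02 = 10.91 ohm*cm

10.91


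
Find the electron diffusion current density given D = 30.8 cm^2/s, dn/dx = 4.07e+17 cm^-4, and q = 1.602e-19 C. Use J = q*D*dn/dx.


Step 1: J = q * D * (dn/dx)
Step 2: J = 1.602e-19 * 30.8 * 4.07e+17
Step 3: J = 2.01e+00 A/cm^2

2.01e+00


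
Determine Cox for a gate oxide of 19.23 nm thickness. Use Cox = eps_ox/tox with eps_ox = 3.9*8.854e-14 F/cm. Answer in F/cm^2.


Step 1: eps_ox = 3.9 * 8.854e-14 = 3.45306e-13 F/cm
Step 2: tox in cm = 19.23 nm * 1e-7 = 1.9230e-06 cm
Step 3: Cox = 3.45306e-13 / 1.9230e-06 = 1.80e-07 F/cm^2

1.80e-07


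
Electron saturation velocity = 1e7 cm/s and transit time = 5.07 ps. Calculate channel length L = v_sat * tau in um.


Step 1: tau in seconds = 5.07 ps * 1e-12 = 5.0700e-12 s
Step 2: L = v_sat * tau = 1e7 * 5.0700e-12 = 5.0700e-05 cm
Step 3: L in um = 5.0700e-05 * 1e4 = 0.507 um

0.507


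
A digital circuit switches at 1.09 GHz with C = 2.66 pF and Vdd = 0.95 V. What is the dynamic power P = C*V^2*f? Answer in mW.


Step 1: V^2 = 0.95^2 = 0.9025 V^2
Step 2: P = C*V^2*f = 2.66e-12 F * 0.9025 * 1.09e9 Hz
Step 3: P = 2.6167085e-03 W
Step 4: P = 2.617 mW

2.617


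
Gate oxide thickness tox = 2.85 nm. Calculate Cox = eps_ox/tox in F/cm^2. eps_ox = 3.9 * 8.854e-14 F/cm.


Step 1: eps_ox = 3.9 * 8.854e-14 = 3.45306e-13 F/cm
Step 2: tox in cm = 2.85 nm * 1e-7 = 2.8500e-07 cm
Step 3: Cox = 3.45306e-13 / 2.8500e-07 = 1.21e-06 F/cm^2

1.21e-06


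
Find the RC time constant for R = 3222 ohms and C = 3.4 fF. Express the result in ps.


Step 1: tau = R * C
Step 2: tau = 3222 * 3.4 fF = 3222 * 3.4e-15 F
Step 3: tau = 1.09548e-11 s = 10.9548 ps

10.9548


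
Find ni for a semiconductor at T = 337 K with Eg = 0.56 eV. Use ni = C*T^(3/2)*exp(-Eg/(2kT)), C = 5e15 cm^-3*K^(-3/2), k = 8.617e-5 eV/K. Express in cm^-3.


Step 1: Compute kT = 8.617e-5 * 337 = 0.02903929 eV
Step 2: Exponent = -Eg/(2kT) = -0.56/(2*0.02903929) = -9.64211
Step 3: T^(3/2) = 337^1.5 = 6186.50
Step 4: ni = 5e15 * 6186.50 * exp(-9.64211) = 2.01e+15 cm^-3

2.01e+15


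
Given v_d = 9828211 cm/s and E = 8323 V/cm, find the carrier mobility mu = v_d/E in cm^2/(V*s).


Step 1: mu = v_d / E
Step 2: mu = 9828211 / 8323
Step 3: mu = 1180.85 cm^2/(V*s)

1180.85


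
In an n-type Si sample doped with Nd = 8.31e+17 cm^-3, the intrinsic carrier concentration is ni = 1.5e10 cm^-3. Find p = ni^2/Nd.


Step 1: Since Nd >> ni, n ≈ Nd = 8.31e+17 cm^-3
Step 2: p = ni^2 / n = (1.5e10)^2 / 8.31e+17
Step 3: p = 2.25e20 / 8.31e+17 = 2.71e+02 cm^-3

2.71e+02


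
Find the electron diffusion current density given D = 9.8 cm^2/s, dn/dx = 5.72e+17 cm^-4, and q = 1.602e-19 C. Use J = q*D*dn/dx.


Step 1: J = q * D * (dn/dx)
Step 2: J = 1.602e-19 * 9.8 * 5.72e+17
Step 3: J = 8.98e-01 A/cm^2

8.98e-01


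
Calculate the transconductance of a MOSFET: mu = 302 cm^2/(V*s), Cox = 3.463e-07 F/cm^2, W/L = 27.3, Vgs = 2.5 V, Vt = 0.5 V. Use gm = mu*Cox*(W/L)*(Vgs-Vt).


Step 1: Vov = Vgs - Vt = 2.5 - 0.5 = 2.0 V
Step 2: gm = mu * Cox * (W/L) * Vov
Step 3: gm = 302 * 3.463e-07 * 27.3 * 2.0 = 5.71e-03 S

5.71e-03


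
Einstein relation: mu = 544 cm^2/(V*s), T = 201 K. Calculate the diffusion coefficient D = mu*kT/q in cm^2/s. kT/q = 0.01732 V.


Step 1: D = mu * (kT/q)
Step 2: D = 544 * 0.01732
Step 3: D = 9.42 cm^2/s

9.42


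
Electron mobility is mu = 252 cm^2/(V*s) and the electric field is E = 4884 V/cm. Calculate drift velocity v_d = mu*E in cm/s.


Step 1: v_d = mu * E
Step 2: v_d = 252 * 4884 = 1230768
Step 3: v_d = 1.23e+06 cm/s

1.23e+06


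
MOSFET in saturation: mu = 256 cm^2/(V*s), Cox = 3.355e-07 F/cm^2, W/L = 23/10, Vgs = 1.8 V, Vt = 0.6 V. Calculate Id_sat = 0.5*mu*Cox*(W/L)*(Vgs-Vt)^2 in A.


Step 1: Overdrive voltage Vov = Vgs - Vt = 1.8 - 0.6 = 1.2 V
Step 2: W/L = 23/10 = 2.3
Step 3: Id = 0.5 * 256 * 3.355e-07 * 2.3 * 1.2^2
Step 4: Id = 1.42e-04 A

1.42e-04


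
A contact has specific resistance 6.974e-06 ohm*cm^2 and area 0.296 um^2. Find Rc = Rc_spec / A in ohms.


Step 1: Convert area to cm^2: 0.296 um^2 = 2.9600e-09 cm^2
Step 2: Rc = Rc_spec / A = 6.974e-06 / 2.9600e-09
Step 3: Rc = 2.36e+03 ohms

2.36e+03


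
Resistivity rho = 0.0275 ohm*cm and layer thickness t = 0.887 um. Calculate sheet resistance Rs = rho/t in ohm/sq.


Step 1: Convert thickness to cm: t = 0.887 um = 8.8700e-05 cm
Step 2: Rs = rho / t = 0.0275 / 8.8700e-05
Step 3: Rs = 310.0 ohm/sq

310.0


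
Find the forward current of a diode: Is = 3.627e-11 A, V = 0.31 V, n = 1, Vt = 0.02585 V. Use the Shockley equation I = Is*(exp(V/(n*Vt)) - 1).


Step 1: V/(n*Vt) = 0.31/(1*0.02585) = 11.9923
Step 2: exp(11.9923) = 1.6151e+05
Step 3: I = 3.627e-11 * (1.6151e+05 - 1) = 5.86e-06 A

5.86e-06


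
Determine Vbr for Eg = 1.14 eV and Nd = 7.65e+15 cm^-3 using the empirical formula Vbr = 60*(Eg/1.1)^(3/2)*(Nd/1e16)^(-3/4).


Step 1: Eg/1.1 = 1.14/1.1 = 1.036364
Step 2: (Eg/1.1)^1.5 = 1.036364^1.5 = 1.055039
Step 3: (Nd/1e16)^(-0.75) = (0.765)^(-0.75) = 1.222514
Step 4: Vbr = 60 * 1.055039 * 1.222514 = 77.4 V

77.4


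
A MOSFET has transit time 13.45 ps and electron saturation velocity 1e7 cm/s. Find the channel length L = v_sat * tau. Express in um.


Step 1: tau in seconds = 13.45 ps * 1e-12 = 1.3450e-11 s
Step 2: L = v_sat * tau = 1e7 * 1.3450e-11 = 1.3450e-04 cm
Step 3: L in um = 1.3450e-04 * 1e4 = 1.345 um

1.345


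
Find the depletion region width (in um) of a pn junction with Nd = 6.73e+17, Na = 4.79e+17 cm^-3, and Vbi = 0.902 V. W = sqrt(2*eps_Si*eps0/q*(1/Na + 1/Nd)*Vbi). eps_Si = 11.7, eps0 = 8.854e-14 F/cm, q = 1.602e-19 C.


Step 1: 1/Na + 1/Nd = 1/4.79e+17 + 1/6.73e+17 = 3.57357e-18
Step 2: 2*eps*eps0/q = 2*11.7*8.854e-14/1.602e-19 = 1.293281e+07
Step 3: W^2 = 1.293281e+07 * 3.57357e-18 * 0.902 = 4.16871e-11
Step 4: W = sqrt(4.16871e-11) = 6.457e-06 cm = 0.06457 um

0.06457


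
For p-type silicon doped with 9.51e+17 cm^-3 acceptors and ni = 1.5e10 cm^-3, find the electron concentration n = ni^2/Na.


Step 1: Majority hole concentration p ≈ Na = 9.51e+17 cm^-3
Step 2: n = ni^2 / Na = (1.5e10)^2 / 9.51e+17
Step 3: n = 2.37e+02 cm^-3

2.37e+02


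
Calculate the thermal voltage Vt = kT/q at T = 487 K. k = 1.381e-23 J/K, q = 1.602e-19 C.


Step 1: kT = 1.381e-23 * 487 = 6.72547e-21 J
Step 2: Vt = kT/q = 6.72547e-21 / 1.602e-19
Step 3: Vt = 0.04198 V

0.04198


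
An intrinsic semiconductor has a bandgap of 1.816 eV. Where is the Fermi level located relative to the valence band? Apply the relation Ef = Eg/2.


Step 1: For an intrinsic semiconductor, the Fermi level sits at midgap.
Step 2: Ef = Eg / 2 = 1.816 / 2 = 0.908 eV

0.908


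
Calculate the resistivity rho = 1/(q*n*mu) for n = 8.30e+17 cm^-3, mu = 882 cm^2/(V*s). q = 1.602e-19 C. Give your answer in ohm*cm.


Step 1: sigma = q * n * mu = 1.602e-19 * 8.30e+17 * 882 = 1.17276e+02 S/cm
Step 2: rho = 1 / sigma = 1 / 1.17276e+02 = 0.008527 ohm*cm

0.008527


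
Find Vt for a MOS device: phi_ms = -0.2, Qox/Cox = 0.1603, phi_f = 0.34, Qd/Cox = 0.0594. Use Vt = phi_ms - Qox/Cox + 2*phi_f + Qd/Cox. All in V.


Step 1: Vt = phi_ms - Qox/Cox + 2*phi_f + Qd/Cox
Step 2: Vt = -0.2 - 0.1603 + 2*0.34 + 0.0594
Step 3: Vt = -0.2 - 0.1603 + 0.68 + 0.0594
Step 4: Vt = 0.3791 V

0.3791


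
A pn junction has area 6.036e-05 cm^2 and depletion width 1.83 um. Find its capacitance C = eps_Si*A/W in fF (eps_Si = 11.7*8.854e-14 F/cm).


Step 1: eps_Si = 11.7 * 8.854e-14 = 1.035918e-12 F/cm
Step 2: W in cm = 1.83 * 1e-4 = 1.83e-04 cm
Step 3: C = 1.035918e-12 * 6.036e-05 / 1.83e-04 = 3.416831e-13 F
Step 4: C = 341.68 fF

341.68


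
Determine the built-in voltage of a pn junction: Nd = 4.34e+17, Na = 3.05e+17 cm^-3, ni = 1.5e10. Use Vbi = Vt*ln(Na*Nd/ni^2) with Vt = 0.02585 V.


Step 1: Compute Na*Nd/ni^2 = 3.05e+17 * 4.34e+17 / (1.5e10)^2 = 5.8831e+14
Step 2: ln(5.8831e+14) = 34.0083
Step 3: Vbi = 0.02585 * 34.0083 = 0.879 V

0.879


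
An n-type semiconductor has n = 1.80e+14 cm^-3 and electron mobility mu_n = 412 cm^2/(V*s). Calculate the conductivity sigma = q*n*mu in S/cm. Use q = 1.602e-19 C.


Step 1: sigma = q * n * mu
Step 2: sigma = 1.602e-19 * 1.80e+14 * 412
Step 3: sigma = 1.188e-02 S/cm

1.188e-02


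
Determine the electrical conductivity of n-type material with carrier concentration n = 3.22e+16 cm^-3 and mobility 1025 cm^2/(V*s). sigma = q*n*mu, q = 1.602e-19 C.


Step 1: sigma = q * n * mu
Step 2: sigma = 1.602e-19 * 3.22e+16 * 1025
Step 3: sigma = 5.287e+00 S/cm

5.287e+00


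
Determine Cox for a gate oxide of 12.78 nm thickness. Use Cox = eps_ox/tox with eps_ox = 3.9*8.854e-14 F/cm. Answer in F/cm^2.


Step 1: eps_ox = 3.9 * 8.854e-14 = 3.45306e-13 F/cm
Step 2: tox in cm = 12.78 nm * 1e-7 = 1.2780e-06 cm
Step 3: Cox = 3.45306e-13 / 1.2780e-06 = 2.70e-07 F/cm^2

2.70e-07


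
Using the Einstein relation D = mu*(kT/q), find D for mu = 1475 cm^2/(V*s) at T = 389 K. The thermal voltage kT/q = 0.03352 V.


Step 1: D = mu * (kT/q)
Step 2: D = 1475 * 0.03352
Step 3: D = 49.44 cm^2/s

49.44


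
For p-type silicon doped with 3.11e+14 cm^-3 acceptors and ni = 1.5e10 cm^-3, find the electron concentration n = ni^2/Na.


Step 1: Majority hole concentration p ≈ Na = 3.11e+14 cm^-3
Step 2: n = ni^2 / Na = (1.5e10)^2 / 3.11e+14
Step 3: n = 7.23e+05 cm^-3

7.23e+05


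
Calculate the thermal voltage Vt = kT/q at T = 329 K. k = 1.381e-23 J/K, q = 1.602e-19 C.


Step 1: kT = 1.381e-23 * 329 = 4.54349e-21 J
Step 2: Vt = kT/q = 4.54349e-21 / 1.602e-19
Step 3: Vt = 0.02836 V

0.02836


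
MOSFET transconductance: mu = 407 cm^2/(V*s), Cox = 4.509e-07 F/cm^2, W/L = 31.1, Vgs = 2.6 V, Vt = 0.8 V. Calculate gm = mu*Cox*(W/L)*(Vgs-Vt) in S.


Step 1: Vov = Vgs - Vt = 2.6 - 0.8 = 1.8 V
Step 2: gm = mu * Cox * (W/L) * Vov
Step 3: gm = 407 * 4.509e-07 * 31.1 * 1.8 = 1.03e-02 S

1.03e-02


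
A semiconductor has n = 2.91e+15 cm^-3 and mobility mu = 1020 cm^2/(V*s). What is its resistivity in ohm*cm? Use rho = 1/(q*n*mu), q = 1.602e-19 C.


Step 1: sigma = q * n * mu = 1.602e-19 * 2.91e+15 * 1020 = 4.75506e-01 S/cm
Step 2: rho = 1 / sigma = 1 / 4.75506e-01 = 2.103 ohm*cm

2.103


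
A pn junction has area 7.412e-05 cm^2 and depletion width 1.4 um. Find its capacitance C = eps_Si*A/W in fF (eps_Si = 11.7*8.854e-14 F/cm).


Step 1: eps_Si = 11.7 * 8.854e-14 = 1.035918e-12 F/cm
Step 2: W in cm = 1.4 * 1e-4 = 1.40e-04 cm
Step 3: C = 1.035918e-12 * 7.412e-05 / 1.40e-04 = 5.484446e-13 F
Step 4: C = 548.44 fF

548.44


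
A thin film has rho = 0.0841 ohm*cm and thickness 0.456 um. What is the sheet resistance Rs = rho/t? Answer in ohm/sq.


Step 1: Convert thickness to cm: t = 0.456 um = 4.5600e-05 cm
Step 2: Rs = rho / t = 0.0841 / 4.5600e-05
Step 3: Rs = 1844.3 ohm/sq

1844.3


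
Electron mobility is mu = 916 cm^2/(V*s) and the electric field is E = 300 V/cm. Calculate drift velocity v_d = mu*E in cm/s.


Step 1: v_d = mu * E
Step 2: v_d = 916 * 300 = 274800
Step 3: v_d = 2.75e+05 cm/s

2.75e+05


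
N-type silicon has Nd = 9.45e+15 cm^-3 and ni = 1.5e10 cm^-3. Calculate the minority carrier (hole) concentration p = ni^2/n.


Step 1: Since Nd >> ni, n ≈ Nd = 9.45e+15 cm^-3
Step 2: p = ni^2 / n = (1.5e10)^2 / 9.45e+15
Step 3: p = 2.25e20 / 9.45e+15 = 2.38e+04 cm^-3

2.38e+04


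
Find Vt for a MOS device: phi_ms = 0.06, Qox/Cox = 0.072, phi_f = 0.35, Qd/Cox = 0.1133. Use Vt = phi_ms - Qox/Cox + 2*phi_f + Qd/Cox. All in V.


Step 1: Vt = phi_ms - Qox/Cox + 2*phi_f + Qd/Cox
Step 2: Vt = 0.06 - 0.072 + 2*0.35 + 0.1133
Step 3: Vt = 0.06 - 0.072 + 0.7 + 0.1133
Step 4: Vt = 0.8013 V

0.8013


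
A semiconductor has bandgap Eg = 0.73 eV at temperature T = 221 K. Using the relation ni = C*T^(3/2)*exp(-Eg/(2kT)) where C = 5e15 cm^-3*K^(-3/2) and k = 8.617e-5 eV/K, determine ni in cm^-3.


Step 1: Compute kT = 8.617e-5 * 221 = 0.01904357 eV
Step 2: Exponent = -Eg/(2kT) = -0.73/(2*0.01904357) = -19.16657
Step 3: T^(3/2) = 221^1.5 = 3285.40
Step 4: ni = 5e15 * 3285.40 * exp(-19.16657) = 7.79e+10 cm^-3

7.79e+10


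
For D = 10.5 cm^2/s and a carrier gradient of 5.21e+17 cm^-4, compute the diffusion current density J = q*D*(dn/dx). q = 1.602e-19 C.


Step 1: J = q * D * (dn/dx)
Step 2: J = 1.602e-19 * 10.5 * 5.21e+17
Step 3: J = 8.76e-01 A/cm^2

8.76e-01


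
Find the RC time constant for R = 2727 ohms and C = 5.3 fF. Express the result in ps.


Step 1: tau = R * C
Step 2: tau = 2727 * 5.3 fF = 2727 * 5.3e-15 F
Step 3: tau = 1.44531e-11 s = 14.4531 ps

14.4531


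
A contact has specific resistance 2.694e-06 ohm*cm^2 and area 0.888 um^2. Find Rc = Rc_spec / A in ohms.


Step 1: Convert area to cm^2: 0.888 um^2 = 8.8800e-09 cm^2
Step 2: Rc = Rc_spec / A = 2.694e-06 / 8.8800e-09
Step 3: Rc = 3.03e+02 ohms

3.03e+02


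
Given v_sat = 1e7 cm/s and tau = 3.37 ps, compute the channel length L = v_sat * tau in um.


Step 1: tau in seconds = 3.37 ps * 1e-12 = 3.3700e-12 s
Step 2: L = v_sat * tau = 1e7 * 3.3700e-12 = 3.3700e-05 cm
Step 3: L in um = 3.3700e-05 * 1e4 = 0.337 um

0.337


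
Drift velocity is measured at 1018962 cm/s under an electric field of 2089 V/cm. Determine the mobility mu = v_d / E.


Step 1: mu = v_d / E
Step 2: mu = 1018962 / 2089
Step 3: mu = 487.78 cm^2/(V*s)

487.78


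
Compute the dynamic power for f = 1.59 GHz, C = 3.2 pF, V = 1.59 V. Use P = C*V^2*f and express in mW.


Step 1: V^2 = 1.59^2 = 2.5281 V^2
Step 2: P = C*V^2*f = 3.2e-12 F * 2.5281 * 1.59e9 Hz
Step 3: P = 1.28629728e-02 W
Step 4: P = 12.863 mW

12.863


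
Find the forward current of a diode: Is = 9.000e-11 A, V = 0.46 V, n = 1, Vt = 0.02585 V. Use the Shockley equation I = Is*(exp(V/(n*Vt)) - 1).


Step 1: V/(n*Vt) = 0.46/(1*0.02585) = 17.7950
Step 2: exp(17.7950) = 5.3490e+07
Step 3: I = 9.000e-11 * (5.3490e+07 - 1) = 4.81e-03 A

4.81e-03


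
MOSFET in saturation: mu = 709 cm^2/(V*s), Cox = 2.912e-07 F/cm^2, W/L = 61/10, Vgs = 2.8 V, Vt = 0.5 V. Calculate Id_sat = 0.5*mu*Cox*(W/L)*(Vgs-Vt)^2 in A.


Step 1: Overdrive voltage Vov = Vgs - Vt = 2.8 - 0.5 = 2.3 V
Step 2: W/L = 61/10 = 6.1
Step 3: Id = 0.5 * 709 * 2.912e-07 * 6.1 * 2.3^2
Step 4: Id = 3.33e-03 A

3.33e-03


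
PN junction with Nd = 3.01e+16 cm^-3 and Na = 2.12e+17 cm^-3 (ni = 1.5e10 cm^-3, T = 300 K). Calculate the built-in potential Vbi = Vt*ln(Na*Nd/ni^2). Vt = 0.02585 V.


Step 1: Compute Na*Nd/ni^2 = 2.12e+17 * 3.01e+16 / (1.5e10)^2 = 2.8361e+13
Step 2: ln(2.8361e+13) = 30.9760
Step 3: Vbi = 0.02585 * 30.9760 = 0.801 V

0.801


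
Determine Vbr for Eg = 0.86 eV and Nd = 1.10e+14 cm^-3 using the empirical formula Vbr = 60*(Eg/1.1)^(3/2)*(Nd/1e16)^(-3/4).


Step 1: Eg/1.1 = 0.86/1.1 = 0.781818
Step 2: (Eg/1.1)^1.5 = 0.781818^1.5 = 0.691287
Step 3: (Nd/1e16)^(-0.75) = (0.011)^(-0.75) = 29.441199
Step 4: Vbr = 60 * 0.691287 * 29.441199 = 1221.1 V

1221.1


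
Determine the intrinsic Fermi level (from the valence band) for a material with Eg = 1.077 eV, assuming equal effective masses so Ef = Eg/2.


Step 1: For an intrinsic semiconductor, the Fermi level sits at midgap.
Step 2: Ef = Eg / 2 = 1.077 / 2 = 0.5385 eV

0.5385


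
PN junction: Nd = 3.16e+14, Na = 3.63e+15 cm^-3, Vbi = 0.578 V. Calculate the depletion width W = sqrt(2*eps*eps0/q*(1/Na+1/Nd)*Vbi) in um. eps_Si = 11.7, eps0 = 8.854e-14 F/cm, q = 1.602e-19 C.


Step 1: 1/Na + 1/Nd = 1/3.63e+15 + 1/3.16e+14 = 3.44004e-15
Step 2: 2*eps*eps0/q = 2*11.7*8.854e-14/1.602e-19 = 1.293281e+07
Step 3: W^2 = 1.293281e+07 * 3.44004e-15 * 0.578 = 2.57149e-08
Step 4: W = sqrt(2.57149e-08) = 1.604e-04 cm = 1.604 um

1.604


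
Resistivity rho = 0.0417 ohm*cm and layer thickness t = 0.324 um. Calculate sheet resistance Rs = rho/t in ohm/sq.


Step 1: Convert thickness to cm: t = 0.324 um = 3.2400e-05 cm
Step 2: Rs = rho / t = 0.0417 / 3.2400e-05
Step 3: Rs = 1287.0 ohm/sq

1287.0


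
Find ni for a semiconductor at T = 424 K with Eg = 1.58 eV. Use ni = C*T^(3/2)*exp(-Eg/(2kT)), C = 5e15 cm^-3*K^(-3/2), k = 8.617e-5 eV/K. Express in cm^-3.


Step 1: Compute kT = 8.617e-5 * 424 = 0.03653608 eV
Step 2: Exponent = -Eg/(2kT) = -1.58/(2*0.03653608) = -21.62246
Step 3: T^(3/2) = 424^1.5 = 8730.69
Step 4: ni = 5e15 * 8730.69 * exp(-21.62246) = 1.78e+10 cm^-3

1.78e+10


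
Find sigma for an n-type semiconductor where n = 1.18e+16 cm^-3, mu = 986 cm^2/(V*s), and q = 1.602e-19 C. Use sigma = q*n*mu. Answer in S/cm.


Step 1: sigma = q * n * mu
Step 2: sigma = 1.602e-19 * 1.18e+16 * 986
Step 3: sigma = 1.864e+00 S/cm

1.864e+00


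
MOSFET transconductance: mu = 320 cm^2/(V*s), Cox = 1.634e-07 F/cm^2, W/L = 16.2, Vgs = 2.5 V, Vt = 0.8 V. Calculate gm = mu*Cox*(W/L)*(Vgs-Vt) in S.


Step 1: Vov = Vgs - Vt = 2.5 - 0.8 = 1.7 V
Step 2: gm = mu * Cox * (W/L) * Vov
Step 3: gm = 320 * 1.634e-07 * 16.2 * 1.7 = 1.44e-03 S

1.44e-03


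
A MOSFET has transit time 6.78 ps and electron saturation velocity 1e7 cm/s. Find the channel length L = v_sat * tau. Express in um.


Step 1: tau in seconds = 6.78 ps * 1e-12 = 6.7800e-12 s
Step 2: L = v_sat * tau = 1e7 * 6.7800e-12 = 6.7800e-05 cm
Step 3: L in um = 6.7800e-05 * 1e4 = 0.678 um

0.678


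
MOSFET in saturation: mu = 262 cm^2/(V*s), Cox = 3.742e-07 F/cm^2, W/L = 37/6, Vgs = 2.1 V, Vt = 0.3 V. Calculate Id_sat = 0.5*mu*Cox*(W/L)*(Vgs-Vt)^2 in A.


Step 1: Overdrive voltage Vov = Vgs - Vt = 2.1 - 0.3 = 1.8 V
Step 2: W/L = 37/6 = 6.16667
Step 3: Id = 0.5 * 262 * 3.742e-07 * 6.16667 * 1.8^2
Step 4: Id = 9.79e-04 A

9.79e-04


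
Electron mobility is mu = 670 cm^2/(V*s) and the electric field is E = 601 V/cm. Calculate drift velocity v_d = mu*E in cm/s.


Step 1: v_d = mu * E
Step 2: v_d = 670 * 601 = 402670
Step 3: v_d = 4.03e+05 cm/s

4.03e+05


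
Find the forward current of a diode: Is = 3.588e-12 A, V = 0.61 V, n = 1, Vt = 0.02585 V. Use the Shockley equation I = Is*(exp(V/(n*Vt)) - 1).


Step 1: V/(n*Vt) = 0.61/(1*0.02585) = 23.5977
Step 2: exp(23.5977) = 1.7715e+10
Step 3: I = 3.588e-12 * (1.7715e+10 - 1) = 6.36e-02 A

6.36e-02


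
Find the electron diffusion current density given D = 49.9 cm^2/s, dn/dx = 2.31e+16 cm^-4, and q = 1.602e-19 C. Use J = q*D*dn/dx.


Step 1: J = q * D * (dn/dx)
Step 2: J = 1.602e-19 * 49.9 * 2.31e+16
Step 3: J = 1.85e-01 A/cm^2

1.85e-01


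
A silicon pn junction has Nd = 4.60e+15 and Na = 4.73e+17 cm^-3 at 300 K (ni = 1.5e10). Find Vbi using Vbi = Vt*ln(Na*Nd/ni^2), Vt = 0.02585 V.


Step 1: Compute Na*Nd/ni^2 = 4.73e+17 * 4.60e+15 / (1.5e10)^2 = 9.6702e+12
Step 2: ln(9.6702e+12) = 29.9001
Step 3: Vbi = 0.02585 * 29.9001 = 0.773 V

0.773


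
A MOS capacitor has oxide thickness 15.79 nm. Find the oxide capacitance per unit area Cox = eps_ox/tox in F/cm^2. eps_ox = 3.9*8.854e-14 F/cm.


Step 1: eps_ox = 3.9 * 8.854e-14 = 3.45306e-13 F/cm
Step 2: tox in cm = 15.79 nm * 1e-7 = 1.5790e-06 cm
Step 3: Cox = 3.45306e-13 / 1.5790e-06 = 2.19e-07 F/cm^2

2.19e-07


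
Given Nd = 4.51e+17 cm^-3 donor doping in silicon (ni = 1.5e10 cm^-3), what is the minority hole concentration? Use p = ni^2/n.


Step 1: Since Nd >> ni, n ≈ Nd = 4.51e+17 cm^-3
Step 2: p = ni^2 / n = (1.5e10)^2 / 4.51e+17
Step 3: p = 2.25e20 / 4.51e+17 = 4.99e+02 cm^-3

4.99e+02


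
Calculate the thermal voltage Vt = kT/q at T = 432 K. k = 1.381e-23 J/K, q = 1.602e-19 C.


Step 1: kT = 1.381e-23 * 432 = 5.96592e-21 J
Step 2: Vt = kT/q = 5.96592e-21 / 1.602e-19
Step 3: Vt = 0.03724 V

0.03724


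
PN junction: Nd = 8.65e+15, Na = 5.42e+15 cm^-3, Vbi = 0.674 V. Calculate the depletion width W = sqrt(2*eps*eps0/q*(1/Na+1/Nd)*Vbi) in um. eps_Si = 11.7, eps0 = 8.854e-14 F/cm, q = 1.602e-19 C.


Step 1: 1/Na + 1/Nd = 1/5.42e+15 + 1/8.65e+15 = 3.00109e-16
Step 2: 2*eps*eps0/q = 2*11.7*8.854e-14/1.602e-19 = 1.293281e+07
Step 3: W^2 = 1.293281e+07 * 3.00109e-16 * 0.674 = 2.61596e-09
Step 4: W = sqrt(2.61596e-09) = 5.115e-05 cm = 0.5115 um

0.5115


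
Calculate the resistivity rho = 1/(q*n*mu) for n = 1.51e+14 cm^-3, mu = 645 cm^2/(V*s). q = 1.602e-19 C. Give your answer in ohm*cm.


Step 1: sigma = q * n * mu = 1.602e-19 * 1.51e+14 * 645 = 1.56027e-02 S/cm
Step 2: rho = 1 / sigma = 1 / 1.56027e-02 = 64.09 ohm*cm

64.09


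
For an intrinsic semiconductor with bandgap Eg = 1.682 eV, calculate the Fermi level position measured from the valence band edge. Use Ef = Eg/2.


Step 1: For an intrinsic semiconductor, the Fermi level sits at midgap.
Step 2: Ef = Eg / 2 = 1.682 / 2 = 0.841 eV

0.841


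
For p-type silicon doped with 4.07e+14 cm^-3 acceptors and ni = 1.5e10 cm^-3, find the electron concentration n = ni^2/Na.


Step 1: Majority hole concentration p ≈ Na = 4.07e+14 cm^-3
Step 2: n = ni^2 / Na = (1.5e10)^2 / 4.07e+14
Step 3: n = 5.53e+05 cm^-3

5.53e+05


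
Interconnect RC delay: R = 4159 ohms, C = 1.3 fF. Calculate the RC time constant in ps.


Step 1: tau = R * C
Step 2: tau = 4159 * 1.3 fF = 4159 * 1.3e-15 F
Step 3: tau = 5.4067e-12 s = 5.4067 ps

5.4067


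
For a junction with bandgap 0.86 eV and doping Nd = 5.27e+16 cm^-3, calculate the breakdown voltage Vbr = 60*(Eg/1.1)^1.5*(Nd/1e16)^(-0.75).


Step 1: Eg/1.1 = 0.86/1.1 = 0.781818
Step 2: (Eg/1.1)^1.5 = 0.781818^1.5 = 0.691287
Step 3: (Nd/1e16)^(-0.75) = (5.27)^(-0.75) = 0.287503
Step 4: Vbr = 60 * 0.691287 * 0.287503 = 11.9 V

11.9


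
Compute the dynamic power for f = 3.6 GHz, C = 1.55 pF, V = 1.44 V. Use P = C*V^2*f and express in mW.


Step 1: V^2 = 1.44^2 = 2.0736 V^2
Step 2: P = C*V^2*f = 1.55e-12 F * 2.0736 * 3.6e9 Hz
Step 3: P = 1.1570688e-02 W
Step 4: P = 11.571 mW

11.571


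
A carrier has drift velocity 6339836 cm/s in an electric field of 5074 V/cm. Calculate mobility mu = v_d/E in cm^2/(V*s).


Step 1: mu = v_d / E
Step 2: mu = 6339836 / 5074
Step 3: mu = 1249.47 cm^2/(V*s)

1249.47


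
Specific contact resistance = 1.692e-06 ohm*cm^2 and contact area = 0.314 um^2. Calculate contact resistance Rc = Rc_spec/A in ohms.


Step 1: Convert area to cm^2: 0.314 um^2 = 3.1400e-09 cm^2
Step 2: Rc = Rc_spec / A = 1.692e-06 / 3.1400e-09
Step 3: Rc = 5.39e+02 ohms

5.39e+02


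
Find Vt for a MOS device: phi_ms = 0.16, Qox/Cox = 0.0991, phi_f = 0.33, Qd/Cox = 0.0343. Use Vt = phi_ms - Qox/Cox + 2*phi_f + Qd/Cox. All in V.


Step 1: Vt = phi_ms - Qox/Cox + 2*phi_f + Qd/Cox
Step 2: Vt = 0.16 - 0.0991 + 2*0.33 + 0.0343
Step 3: Vt = 0.16 - 0.0991 + 0.66 + 0.0343
Step 4: Vt = 0.7552 V

0.7552


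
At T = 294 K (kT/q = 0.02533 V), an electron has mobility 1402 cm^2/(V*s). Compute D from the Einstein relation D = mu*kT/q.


Step 1: D = mu * (kT/q)
Step 2: D = 1402 * 0.02533
Step 3: D = 35.51 cm^2/s

35.51


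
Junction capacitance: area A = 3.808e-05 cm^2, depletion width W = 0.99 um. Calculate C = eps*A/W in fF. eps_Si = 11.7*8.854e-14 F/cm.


Step 1: eps_Si = 11.7 * 8.854e-14 = 1.035918e-12 F/cm
Step 2: W in cm = 0.99 * 1e-4 = 9.90e-05 cm
Step 3: C = 1.035918e-12 * 3.808e-05 / 9.90e-05 = 3.984622e-13 F
Step 4: C = 398.46 fF

398.46


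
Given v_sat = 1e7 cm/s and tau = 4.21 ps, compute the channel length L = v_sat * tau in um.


Step 1: tau in seconds = 4.21 ps * 1e-12 = 4.2100e-12 s
Step 2: L = v_sat * tau = 1e7 * 4.2100e-12 = 4.2100e-05 cm
Step 3: L in um = 4.2100e-05 * 1e4 = 0.421 um

0.421


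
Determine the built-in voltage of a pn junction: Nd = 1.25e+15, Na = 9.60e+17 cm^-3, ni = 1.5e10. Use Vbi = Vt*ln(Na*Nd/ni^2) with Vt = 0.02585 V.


Step 1: Compute Na*Nd/ni^2 = 9.60e+17 * 1.25e+15 / (1.5e10)^2 = 5.3333e+12
Step 2: ln(5.3333e+12) = 29.3050
Step 3: Vbi = 0.02585 * 29.3050 = 0.758 V

0.758


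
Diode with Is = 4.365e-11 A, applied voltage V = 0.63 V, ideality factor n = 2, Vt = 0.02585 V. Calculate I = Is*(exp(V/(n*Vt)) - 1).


Step 1: V/(n*Vt) = 0.63/(2*0.02585) = 12.1857
Step 2: exp(12.1857) = 1.9597e+05
Step 3: I = 4.365e-11 * (1.9597e+05 - 1) = 8.55e-06 A

8.55e-06


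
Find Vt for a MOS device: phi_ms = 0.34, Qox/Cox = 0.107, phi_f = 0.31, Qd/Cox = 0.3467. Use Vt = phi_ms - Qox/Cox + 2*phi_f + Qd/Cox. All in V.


Step 1: Vt = phi_ms - Qox/Cox + 2*phi_f + Qd/Cox
Step 2: Vt = 0.34 - 0.107 + 2*0.31 + 0.3467
Step 3: Vt = 0.34 - 0.107 + 0.62 + 0.3467
Step 4: Vt = 1.1997 V

1.1997


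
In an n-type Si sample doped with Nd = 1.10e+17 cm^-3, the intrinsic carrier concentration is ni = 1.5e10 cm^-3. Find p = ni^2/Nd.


Step 1: Since Nd >> ni, n ≈ Nd = 1.10e+17 cm^-3
Step 2: p = ni^2 / n = (1.5e10)^2 / 1.10e+17
Step 3: p = 2.25e20 / 1.10e+17 = 2.05e+03 cm^-3

2.05e+03


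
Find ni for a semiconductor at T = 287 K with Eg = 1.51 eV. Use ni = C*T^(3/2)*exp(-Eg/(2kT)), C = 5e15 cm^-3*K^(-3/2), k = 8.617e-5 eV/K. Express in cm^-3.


Step 1: Compute kT = 8.617e-5 * 287 = 0.02473079 eV
Step 2: Exponent = -Eg/(2kT) = -1.51/(2*0.02473079) = -30.52875
Step 3: T^(3/2) = 287^1.5 = 4862.09
Step 4: ni = 5e15 * 4862.09 * exp(-30.52875) = 1.34e+06 cm^-3

1.34e+06


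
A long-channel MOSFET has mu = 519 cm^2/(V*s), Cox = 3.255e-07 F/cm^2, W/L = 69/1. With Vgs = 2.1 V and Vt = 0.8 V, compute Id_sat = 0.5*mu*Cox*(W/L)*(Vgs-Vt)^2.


Step 1: Overdrive voltage Vov = Vgs - Vt = 2.1 - 0.8 = 1.3 V
Step 2: W/L = 69/1 = 69
Step 3: Id = 0.5 * 519 * 3.255e-07 * 69 * 1.3^2
Step 4: Id = 9.85e-03 A

9.85e-03


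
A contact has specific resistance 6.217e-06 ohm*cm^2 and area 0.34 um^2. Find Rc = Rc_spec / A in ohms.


Step 1: Convert area to cm^2: 0.34 um^2 = 3.4000e-09 cm^2
Step 2: Rc = Rc_spec / A = 6.217e-06 / 3.4000e-09
Step 3: Rc = 1.83e+03 ohms

1.83e+03


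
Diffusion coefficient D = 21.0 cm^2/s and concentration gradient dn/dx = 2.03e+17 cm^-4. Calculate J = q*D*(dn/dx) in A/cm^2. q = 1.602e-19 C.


Step 1: J = q * D * (dn/dx)
Step 2: J = 1.602e-19 * 21.0 * 2.03e+17
Step 3: J = 6.83e-01 A/cm^2

6.83e-01


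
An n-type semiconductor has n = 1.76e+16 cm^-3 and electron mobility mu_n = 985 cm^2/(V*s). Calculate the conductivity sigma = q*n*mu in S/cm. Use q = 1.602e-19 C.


Step 1: sigma = q * n * mu
Step 2: sigma = 1.602e-19 * 1.76e+16 * 985
Step 3: sigma = 2.777e+00 S/cm

2.777e+00


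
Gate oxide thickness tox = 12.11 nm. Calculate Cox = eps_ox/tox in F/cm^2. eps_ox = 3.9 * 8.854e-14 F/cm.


Step 1: eps_ox = 3.9 * 8.854e-14 = 3.45306e-13 F/cm
Step 2: tox in cm = 12.11 nm * 1e-7 = 1.2110e-06 cm
Step 3: Cox = 3.45306e-13 / 1.2110e-06 = 2.85e-07 F/cm^2

2.85e-07


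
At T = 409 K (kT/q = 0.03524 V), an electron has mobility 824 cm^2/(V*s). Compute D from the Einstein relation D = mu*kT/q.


Step 1: D = mu * (kT/q)
Step 2: D = 824 * 0.03524
Step 3: D = 29.04 cm^2/s

29.04


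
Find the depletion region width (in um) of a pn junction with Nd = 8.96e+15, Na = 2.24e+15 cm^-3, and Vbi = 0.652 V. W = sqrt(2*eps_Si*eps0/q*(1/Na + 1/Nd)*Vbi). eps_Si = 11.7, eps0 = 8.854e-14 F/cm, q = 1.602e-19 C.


Step 1: 1/Na + 1/Nd = 1/2.24e+15 + 1/8.96e+15 = 5.58036e-16
Step 2: 2*eps*eps0/q = 2*11.7*8.854e-14/1.602e-19 = 1.293281e+07
Step 3: W^2 = 1.293281e+07 * 5.58036e-16 * 0.652 = 4.70547e-09
Step 4: W = sqrt(4.70547e-09) = 6.860e-05 cm = 0.686 um

0.686


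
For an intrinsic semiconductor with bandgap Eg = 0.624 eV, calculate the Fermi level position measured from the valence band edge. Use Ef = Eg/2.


Step 1: For an intrinsic semiconductor, the Fermi level sits at midgap.
Step 2: Ef = Eg / 2 = 0.624 / 2 = 0.312 eV

0.312


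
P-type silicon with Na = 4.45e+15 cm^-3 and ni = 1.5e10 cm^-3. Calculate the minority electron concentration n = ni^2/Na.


Step 1: Majority hole concentration p ≈ Na = 4.45e+15 cm^-3
Step 2: n = ni^2 / Na = (1.5e10)^2 / 4.45e+15
Step 3: n = 5.06e+04 cm^-3

5.06e+04


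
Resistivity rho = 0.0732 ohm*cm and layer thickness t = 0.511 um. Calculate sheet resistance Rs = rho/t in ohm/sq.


Step 1: Convert thickness to cm: t = 0.511 um = 5.1100e-05 cm
Step 2: Rs = rho / t = 0.0732 / 5.1100e-05
Step 3: Rs = 1432.5 ohm/sq

1432.5


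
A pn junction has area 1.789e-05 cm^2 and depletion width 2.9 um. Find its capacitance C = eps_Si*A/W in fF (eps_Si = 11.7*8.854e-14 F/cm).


Step 1: eps_Si = 11.7 * 8.854e-14 = 1.035918e-12 F/cm
Step 2: W in cm = 2.9 * 1e-4 = 2.90e-04 cm
Step 3: C = 1.035918e-12 * 1.789e-05 / 2.90e-04 = 6.390542e-14 F
Step 4: C = 63.91 fF

63.91


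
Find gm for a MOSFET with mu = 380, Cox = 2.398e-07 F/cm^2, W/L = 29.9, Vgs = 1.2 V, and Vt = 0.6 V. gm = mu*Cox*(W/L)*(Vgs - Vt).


Step 1: Vov = Vgs - Vt = 1.2 - 0.6 = 0.6 V
Step 2: gm = mu * Cox * (W/L) * Vov
Step 3: gm = 380 * 2.398e-07 * 29.9 * 0.6 = 1.63e-03 S

1.63e-03


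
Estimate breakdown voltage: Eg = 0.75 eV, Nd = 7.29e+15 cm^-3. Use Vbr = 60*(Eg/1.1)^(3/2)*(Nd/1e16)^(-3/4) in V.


Step 1: Eg/1.1 = 0.75/1.1 = 0.681818
Step 2: (Eg/1.1)^1.5 = 0.681818^1.5 = 0.562993
Step 3: (Nd/1e16)^(-0.75) = (0.729)^(-0.75) = 1.267519
Step 4: Vbr = 60 * 0.562993 * 1.267519 = 42.8 V

42.8


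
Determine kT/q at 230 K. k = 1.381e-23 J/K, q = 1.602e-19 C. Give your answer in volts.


Step 1: kT = 1.381e-23 * 230 = 3.1763e-21 J
Step 2: Vt = kT/q = 3.1763e-21 / 1.602e-19
Step 3: Vt = 0.01983 V

0.01983


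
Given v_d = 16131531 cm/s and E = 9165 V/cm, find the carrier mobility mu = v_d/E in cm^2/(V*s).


Step 1: mu = v_d / E
Step 2: mu = 16131531 / 9165
Step 3: mu = 1760.12 cm^2/(V*s)

1760.12


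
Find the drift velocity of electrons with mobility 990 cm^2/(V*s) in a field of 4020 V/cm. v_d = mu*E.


Step 1: v_d = mu * E
Step 2: v_d = 990 * 4020 = 3979800
Step 3: v_d = 3.98e+06 cm/s

3.98e+06
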